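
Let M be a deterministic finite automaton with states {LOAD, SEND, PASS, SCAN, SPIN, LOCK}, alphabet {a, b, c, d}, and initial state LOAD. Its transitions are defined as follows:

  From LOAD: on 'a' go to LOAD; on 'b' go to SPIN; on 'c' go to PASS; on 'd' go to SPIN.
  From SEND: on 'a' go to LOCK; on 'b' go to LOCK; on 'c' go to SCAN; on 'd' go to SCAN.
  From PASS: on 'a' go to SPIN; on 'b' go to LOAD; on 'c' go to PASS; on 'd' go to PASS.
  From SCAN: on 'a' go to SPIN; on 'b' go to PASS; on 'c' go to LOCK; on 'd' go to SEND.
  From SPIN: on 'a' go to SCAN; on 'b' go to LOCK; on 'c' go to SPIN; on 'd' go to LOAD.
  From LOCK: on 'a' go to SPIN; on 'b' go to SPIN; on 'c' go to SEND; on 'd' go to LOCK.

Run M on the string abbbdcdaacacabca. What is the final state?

Trace: LOAD -a-> LOAD -b-> SPIN -b-> LOCK -b-> SPIN -d-> LOAD -c-> PASS -d-> PASS -a-> SPIN -a-> SCAN -c-> LOCK -a-> SPIN -c-> SPIN -a-> SCAN -b-> PASS -c-> PASS -a-> SPIN

SPIN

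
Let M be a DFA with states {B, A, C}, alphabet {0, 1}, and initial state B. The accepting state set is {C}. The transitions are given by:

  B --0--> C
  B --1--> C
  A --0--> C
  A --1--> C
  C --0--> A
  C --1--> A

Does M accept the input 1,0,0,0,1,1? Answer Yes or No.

B → C → A → C → A → C → A
End state A is not accepting.

No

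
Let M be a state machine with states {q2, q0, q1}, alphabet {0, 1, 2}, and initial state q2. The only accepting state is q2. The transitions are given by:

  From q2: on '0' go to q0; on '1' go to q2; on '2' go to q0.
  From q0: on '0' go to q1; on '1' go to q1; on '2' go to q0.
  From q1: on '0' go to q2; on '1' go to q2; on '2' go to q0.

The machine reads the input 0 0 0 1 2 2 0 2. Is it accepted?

start at q2
read '0': q2 → q0
read '0': q0 → q1
read '0': q1 → q2
read '1': q2 → q2
read '2': q2 → q0
read '2': q0 → q0
read '0': q0 → q1
read '2': q1 → q0
End state q0 is not accepting.

No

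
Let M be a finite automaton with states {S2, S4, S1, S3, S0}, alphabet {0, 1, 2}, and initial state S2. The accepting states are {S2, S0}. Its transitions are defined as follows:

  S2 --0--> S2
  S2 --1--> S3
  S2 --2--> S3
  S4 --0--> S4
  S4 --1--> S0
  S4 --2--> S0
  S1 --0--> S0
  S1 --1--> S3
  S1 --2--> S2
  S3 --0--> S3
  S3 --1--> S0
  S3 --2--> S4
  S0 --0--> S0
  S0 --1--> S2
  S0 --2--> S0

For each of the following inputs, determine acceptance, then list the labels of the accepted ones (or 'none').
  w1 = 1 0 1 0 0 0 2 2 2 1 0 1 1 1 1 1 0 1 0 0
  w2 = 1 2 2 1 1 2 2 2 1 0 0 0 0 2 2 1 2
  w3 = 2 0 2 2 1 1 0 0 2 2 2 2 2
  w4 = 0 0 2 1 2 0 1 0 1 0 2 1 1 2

w1:
  start at S2
  read '1': S2 → S3
  read '0': S3 → S3
  read '1': S3 → S0
  read '0': S0 → S0
  read '0': S0 → S0
  read '0': S0 → S0
  read '2': S0 → S0
  read '2': S0 → S0
  read '2': S0 → S0
  read '1': S0 → S2
  read '0': S2 → S2
  read '1': S2 → S3
  read '1': S3 → S0
  read '1': S0 → S2
  read '1': S2 → S3
  read '1': S3 → S0
  read '0': S0 → S0
  read '1': S0 → S2
  read '0': S2 → S2
  read '0': S2 → S2
  end S2, accepted
w2:
  start at S2
  read '1': S2 → S3
  read '2': S3 → S4
  read '2': S4 → S0
  read '1': S0 → S2
  read '1': S2 → S3
  read '2': S3 → S4
  read '2': S4 → S0
  read '2': S0 → S0
  read '1': S0 → S2
  read '0': S2 → S2
  read '0': S2 → S2
  read '0': S2 → S2
  read '0': S2 → S2
  read '2': S2 → S3
  read '2': S3 → S4
  read '1': S4 → S0
  read '2': S0 → S0
  end S0, accepted
w3:
  start at S2
  read '2': S2 → S3
  read '0': S3 → S3
  read '2': S3 → S4
  read '2': S4 → S0
  read '1': S0 → S2
  read '1': S2 → S3
  read '0': S3 → S3
  read '0': S3 → S3
  read '2': S3 → S4
  read '2': S4 → S0
  read '2': S0 → S0
  read '2': S0 → S0
  read '2': S0 → S0
  end S0, accepted
w4:
  start at S2
  read '0': S2 → S2
  read '0': S2 → S2
  read '2': S2 → S3
  read '1': S3 → S0
  read '2': S0 → S0
  read '0': S0 → S0
  read '1': S0 → S2
  read '0': S2 → S2
  read '1': S2 → S3
  read '0': S3 → S3
  read '2': S3 → S4
  read '1': S4 → S0
  read '1': S0 → S2
  read '2': S2 → S3
  end S3, rejected

w1, w2, w3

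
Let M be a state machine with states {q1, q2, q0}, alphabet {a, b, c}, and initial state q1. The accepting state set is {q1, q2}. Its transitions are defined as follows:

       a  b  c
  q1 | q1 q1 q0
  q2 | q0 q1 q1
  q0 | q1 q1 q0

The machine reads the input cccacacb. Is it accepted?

Yes

q1 → q0 → q0 → q0 → q1 → q0 → q1 → q0 → q1
End state q1 is accepting.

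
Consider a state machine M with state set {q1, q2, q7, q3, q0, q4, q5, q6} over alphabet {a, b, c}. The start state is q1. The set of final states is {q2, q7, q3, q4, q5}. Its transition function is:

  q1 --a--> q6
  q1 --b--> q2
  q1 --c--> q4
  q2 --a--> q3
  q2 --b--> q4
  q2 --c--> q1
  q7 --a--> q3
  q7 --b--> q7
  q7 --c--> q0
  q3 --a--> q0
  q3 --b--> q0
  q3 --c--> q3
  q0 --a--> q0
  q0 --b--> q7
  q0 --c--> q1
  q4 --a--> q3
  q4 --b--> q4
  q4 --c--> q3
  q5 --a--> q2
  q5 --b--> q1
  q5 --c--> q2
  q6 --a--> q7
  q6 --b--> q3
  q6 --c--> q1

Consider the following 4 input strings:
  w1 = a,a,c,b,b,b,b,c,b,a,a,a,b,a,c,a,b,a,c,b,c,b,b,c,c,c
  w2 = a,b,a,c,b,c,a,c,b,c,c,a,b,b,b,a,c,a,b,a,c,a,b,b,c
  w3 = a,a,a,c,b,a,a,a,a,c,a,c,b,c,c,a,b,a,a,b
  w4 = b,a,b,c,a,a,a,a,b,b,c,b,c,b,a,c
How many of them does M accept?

3

w1: Trace: q1 -a-> q6 -a-> q7 -c-> q0 -b-> q7 -b-> q7 -b-> q7 -b-> q7 -c-> q0 -b-> q7 -a-> q3 -a-> q0 -a-> q0 -b-> q7 -a-> q3 -c-> q3 -a-> q0 -b-> q7 -a-> q3 -c-> q3 -b-> q0 -c-> q1 -b-> q2 -b-> q4 -c-> q3 -c-> q3 -c-> q3  → end q3, accepted
w2: Trace: q1 -a-> q6 -b-> q3 -a-> q0 -c-> q1 -b-> q2 -c-> q1 -a-> q6 -c-> q1 -b-> q2 -c-> q1 -c-> q4 -a-> q3 -b-> q0 -b-> q7 -b-> q7 -a-> q3 -c-> q3 -a-> q0 -b-> q7 -a-> q3 -c-> q3 -a-> q0 -b-> q7 -b-> q7 -c-> q0  → end q0, rejected
w3: Trace: q1 -a-> q6 -a-> q7 -a-> q3 -c-> q3 -b-> q0 -a-> q0 -a-> q0 -a-> q0 -a-> q0 -c-> q1 -a-> q6 -c-> q1 -b-> q2 -c-> q1 -c-> q4 -a-> q3 -b-> q0 -a-> q0 -a-> q0 -b-> q7  → end q7, accepted
w4: Trace: q1 -b-> q2 -a-> q3 -b-> q0 -c-> q1 -a-> q6 -a-> q7 -a-> q3 -a-> q0 -b-> q7 -b-> q7 -c-> q0 -b-> q7 -c-> q0 -b-> q7 -a-> q3 -c-> q3  → end q3, accepted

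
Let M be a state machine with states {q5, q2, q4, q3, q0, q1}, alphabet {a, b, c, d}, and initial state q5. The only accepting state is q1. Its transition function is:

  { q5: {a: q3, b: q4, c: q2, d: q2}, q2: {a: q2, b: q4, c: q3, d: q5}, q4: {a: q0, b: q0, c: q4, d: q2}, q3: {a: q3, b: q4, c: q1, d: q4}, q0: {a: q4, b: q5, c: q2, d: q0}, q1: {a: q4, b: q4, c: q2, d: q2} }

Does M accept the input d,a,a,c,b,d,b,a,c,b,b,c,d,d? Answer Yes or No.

No

start at q5
read 'd': q5 → q2
read 'a': q2 → q2
read 'a': q2 → q2
read 'c': q2 → q3
read 'b': q3 → q4
read 'd': q4 → q2
read 'b': q2 → q4
read 'a': q4 → q0
read 'c': q0 → q2
read 'b': q2 → q4
read 'b': q4 → q0
read 'c': q0 → q2
read 'd': q2 → q5
read 'd': q5 → q2
End state q2 is not accepting.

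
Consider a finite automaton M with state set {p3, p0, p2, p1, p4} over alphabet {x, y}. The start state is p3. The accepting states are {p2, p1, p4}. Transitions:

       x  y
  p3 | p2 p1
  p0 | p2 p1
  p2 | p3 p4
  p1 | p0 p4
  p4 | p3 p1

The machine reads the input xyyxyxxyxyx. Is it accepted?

No

Trace: p3 -x-> p2 -y-> p4 -y-> p1 -x-> p0 -y-> p1 -x-> p0 -x-> p2 -y-> p4 -x-> p3 -y-> p1 -x-> p0
End state p0 is not accepting.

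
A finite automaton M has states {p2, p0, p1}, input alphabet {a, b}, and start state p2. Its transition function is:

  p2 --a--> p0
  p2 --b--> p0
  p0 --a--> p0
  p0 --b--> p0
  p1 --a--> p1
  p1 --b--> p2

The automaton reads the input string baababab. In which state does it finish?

start at p2
read 'b': p2 → p0
read 'a': p0 → p0
read 'a': p0 → p0
read 'b': p0 → p0
read 'a': p0 → p0
read 'b': p0 → p0
read 'a': p0 → p0
read 'b': p0 → p0

p0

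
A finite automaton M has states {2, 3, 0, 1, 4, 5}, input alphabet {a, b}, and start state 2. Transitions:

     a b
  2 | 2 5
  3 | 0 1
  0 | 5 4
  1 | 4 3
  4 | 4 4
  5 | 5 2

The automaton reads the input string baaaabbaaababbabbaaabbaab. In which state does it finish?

5

start at 2
read 'b': 2 → 5
read 'a': 5 → 5
read 'a': 5 → 5
read 'a': 5 → 5
read 'a': 5 → 5
read 'b': 5 → 2
read 'b': 2 → 5
read 'a': 5 → 5
read 'a': 5 → 5
read 'a': 5 → 5
read 'b': 5 → 2
read 'a': 2 → 2
read 'b': 2 → 5
read 'b': 5 → 2
read 'a': 2 → 2
read 'b': 2 → 5
read 'b': 5 → 2
read 'a': 2 → 2
read 'a': 2 → 2
read 'a': 2 → 2
read 'b': 2 → 5
read 'b': 5 → 2
read 'a': 2 → 2
read 'a': 2 → 2
read 'b': 2 → 5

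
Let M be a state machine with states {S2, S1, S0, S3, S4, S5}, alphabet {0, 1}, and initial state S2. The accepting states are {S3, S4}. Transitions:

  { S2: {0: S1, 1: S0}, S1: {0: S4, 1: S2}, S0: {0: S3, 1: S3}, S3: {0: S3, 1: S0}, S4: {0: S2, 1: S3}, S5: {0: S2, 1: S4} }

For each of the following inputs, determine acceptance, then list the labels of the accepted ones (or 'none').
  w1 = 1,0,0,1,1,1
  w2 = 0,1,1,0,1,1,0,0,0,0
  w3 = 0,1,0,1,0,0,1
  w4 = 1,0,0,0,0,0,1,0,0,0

w2, w3, w4

w1: Trace: S2 -1-> S0 -0-> S3 -0-> S3 -1-> S0 -1-> S3 -1-> S0  → end S0, rejected
w2: Trace: S2 -0-> S1 -1-> S2 -1-> S0 -0-> S3 -1-> S0 -1-> S3 -0-> S3 -0-> S3 -0-> S3 -0-> S3  → end S3, accepted
w3: Trace: S2 -0-> S1 -1-> S2 -0-> S1 -1-> S2 -0-> S1 -0-> S4 -1-> S3  → end S3, accepted
w4: Trace: S2 -1-> S0 -0-> S3 -0-> S3 -0-> S3 -0-> S3 -0-> S3 -1-> S0 -0-> S3 -0-> S3 -0-> S3  → end S3, accepted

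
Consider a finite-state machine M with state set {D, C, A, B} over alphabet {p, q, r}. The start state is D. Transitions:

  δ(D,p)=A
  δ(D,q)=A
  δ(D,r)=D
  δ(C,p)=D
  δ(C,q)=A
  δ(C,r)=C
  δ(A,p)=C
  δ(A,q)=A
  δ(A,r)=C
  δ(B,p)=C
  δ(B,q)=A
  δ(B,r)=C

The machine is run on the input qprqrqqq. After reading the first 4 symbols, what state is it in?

A

Trace: D -q-> A -p-> C -r-> C -q-> A
After 4 symbols: A.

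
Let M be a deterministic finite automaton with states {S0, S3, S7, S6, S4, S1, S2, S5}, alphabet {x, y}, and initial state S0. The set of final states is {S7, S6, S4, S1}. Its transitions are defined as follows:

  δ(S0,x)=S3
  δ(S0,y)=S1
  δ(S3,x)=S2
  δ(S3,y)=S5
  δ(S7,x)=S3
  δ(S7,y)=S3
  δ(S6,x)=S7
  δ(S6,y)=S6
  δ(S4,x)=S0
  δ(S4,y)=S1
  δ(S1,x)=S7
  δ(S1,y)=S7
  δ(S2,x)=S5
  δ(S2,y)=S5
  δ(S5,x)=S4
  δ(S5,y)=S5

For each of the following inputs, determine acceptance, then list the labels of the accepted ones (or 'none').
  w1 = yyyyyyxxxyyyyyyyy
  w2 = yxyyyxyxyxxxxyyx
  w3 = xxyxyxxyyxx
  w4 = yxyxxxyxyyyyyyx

w4

w1: S0 → S1 → S7 → S3 → S5 → S5 → S5 → S4 → S0 → S3 → S5 → S5 → S5 → S5 → S5 → S5 → S5 → S5  → end S5, rejected
w2: S0 → S1 → S7 → S3 → S5 → S5 → S4 → S1 → S7 → S3 → S2 → S5 → S4 → S0 → S1 → S7 → S3  → end S3, rejected
w3: S0 → S3 → S2 → S5 → S4 → S1 → S7 → S3 → S5 → S5 → S4 → S0  → end S0, rejected
w4: S0 → S1 → S7 → S3 → S2 → S5 → S4 → S1 → S7 → S3 → S5 → S5 → S5 → S5 → S5 → S4  → end S4, accepted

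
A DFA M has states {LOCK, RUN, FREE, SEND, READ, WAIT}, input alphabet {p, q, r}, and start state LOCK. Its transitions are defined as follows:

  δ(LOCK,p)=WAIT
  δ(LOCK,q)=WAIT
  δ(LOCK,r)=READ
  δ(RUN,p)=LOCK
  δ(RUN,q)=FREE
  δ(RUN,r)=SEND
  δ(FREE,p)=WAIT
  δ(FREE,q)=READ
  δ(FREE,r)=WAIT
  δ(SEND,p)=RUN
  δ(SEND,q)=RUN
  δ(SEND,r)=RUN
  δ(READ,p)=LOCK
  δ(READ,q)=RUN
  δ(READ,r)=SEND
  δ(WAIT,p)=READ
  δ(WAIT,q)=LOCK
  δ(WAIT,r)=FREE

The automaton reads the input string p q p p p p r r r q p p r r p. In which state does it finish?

start at LOCK
read 'p': LOCK → WAIT
read 'q': WAIT → LOCK
read 'p': LOCK → WAIT
read 'p': WAIT → READ
read 'p': READ → LOCK
read 'p': LOCK → WAIT
read 'r': WAIT → FREE
read 'r': FREE → WAIT
read 'r': WAIT → FREE
read 'q': FREE → READ
read 'p': READ → LOCK
read 'p': LOCK → WAIT
read 'r': WAIT → FREE
read 'r': FREE → WAIT
read 'p': WAIT → READ

READ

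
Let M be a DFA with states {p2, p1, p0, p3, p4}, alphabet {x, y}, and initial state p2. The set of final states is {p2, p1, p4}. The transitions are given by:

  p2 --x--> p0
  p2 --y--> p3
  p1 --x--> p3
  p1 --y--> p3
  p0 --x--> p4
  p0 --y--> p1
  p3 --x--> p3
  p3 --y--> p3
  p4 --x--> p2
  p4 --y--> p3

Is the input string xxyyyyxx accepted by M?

No

p2 → p0 → p4 → p3 → p3 → p3 → p3 → p3 → p3
End state p3 is not accepting.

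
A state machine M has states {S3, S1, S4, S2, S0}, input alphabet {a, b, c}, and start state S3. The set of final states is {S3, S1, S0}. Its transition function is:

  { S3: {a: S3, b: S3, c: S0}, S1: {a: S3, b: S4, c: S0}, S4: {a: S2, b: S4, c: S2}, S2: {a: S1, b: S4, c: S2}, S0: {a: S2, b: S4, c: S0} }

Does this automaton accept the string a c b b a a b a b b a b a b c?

No

start at S3
read 'a': S3 → S3
read 'c': S3 → S0
read 'b': S0 → S4
read 'b': S4 → S4
read 'a': S4 → S2
read 'a': S2 → S1
read 'b': S1 → S4
read 'a': S4 → S2
read 'b': S2 → S4
read 'b': S4 → S4
read 'a': S4 → S2
read 'b': S2 → S4
read 'a': S4 → S2
read 'b': S2 → S4
read 'c': S4 → S2
End state S2 is not accepting.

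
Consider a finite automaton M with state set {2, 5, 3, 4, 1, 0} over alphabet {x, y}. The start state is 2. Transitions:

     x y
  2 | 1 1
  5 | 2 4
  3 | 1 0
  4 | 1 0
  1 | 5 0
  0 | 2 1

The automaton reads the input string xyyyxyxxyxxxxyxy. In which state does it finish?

Trace: 2 -x-> 1 -y-> 0 -y-> 1 -y-> 0 -x-> 2 -y-> 1 -x-> 5 -x-> 2 -y-> 1 -x-> 5 -x-> 2 -x-> 1 -x-> 5 -y-> 4 -x-> 1 -y-> 0

0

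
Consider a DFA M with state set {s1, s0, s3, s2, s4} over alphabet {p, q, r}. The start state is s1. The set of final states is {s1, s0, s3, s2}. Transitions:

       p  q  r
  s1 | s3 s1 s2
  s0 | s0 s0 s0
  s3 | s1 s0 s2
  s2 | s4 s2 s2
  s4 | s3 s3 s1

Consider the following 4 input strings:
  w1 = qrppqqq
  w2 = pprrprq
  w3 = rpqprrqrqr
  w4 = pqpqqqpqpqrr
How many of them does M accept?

w1: s1 → s1 → s2 → s4 → s3 → s0 → s0 → s0  → end s0, accepted
w2: s1 → s3 → s1 → s2 → s2 → s4 → s1 → s1  → end s1, accepted
w3: s1 → s2 → s4 → s3 → s1 → s2 → s2 → s2 → s2 → s2 → s2  → end s2, accepted
w4: s1 → s3 → s0 → s0 → s0 → s0 → s0 → s0 → s0 → s0 → s0 → s0 → s0  → end s0, accepted

4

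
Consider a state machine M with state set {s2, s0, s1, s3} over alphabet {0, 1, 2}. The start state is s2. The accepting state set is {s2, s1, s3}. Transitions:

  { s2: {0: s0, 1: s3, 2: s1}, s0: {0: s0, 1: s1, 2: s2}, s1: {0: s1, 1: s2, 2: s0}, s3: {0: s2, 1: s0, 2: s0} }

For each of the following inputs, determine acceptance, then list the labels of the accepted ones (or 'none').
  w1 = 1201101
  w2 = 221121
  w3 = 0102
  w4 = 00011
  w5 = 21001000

w1: Trace: s2 -1-> s3 -2-> s0 -0-> s0 -1-> s1 -1-> s2 -0-> s0 -1-> s1  → end s1, accepted
w2: Trace: s2 -2-> s1 -2-> s0 -1-> s1 -1-> s2 -2-> s1 -1-> s2  → end s2, accepted
w3: Trace: s2 -0-> s0 -1-> s1 -0-> s1 -2-> s0  → end s0, rejected
w4: Trace: s2 -0-> s0 -0-> s0 -0-> s0 -1-> s1 -1-> s2  → end s2, accepted
w5: Trace: s2 -2-> s1 -1-> s2 -0-> s0 -0-> s0 -1-> s1 -0-> s1 -0-> s1 -0-> s1  → end s1, accepted

w1, w2, w4, w5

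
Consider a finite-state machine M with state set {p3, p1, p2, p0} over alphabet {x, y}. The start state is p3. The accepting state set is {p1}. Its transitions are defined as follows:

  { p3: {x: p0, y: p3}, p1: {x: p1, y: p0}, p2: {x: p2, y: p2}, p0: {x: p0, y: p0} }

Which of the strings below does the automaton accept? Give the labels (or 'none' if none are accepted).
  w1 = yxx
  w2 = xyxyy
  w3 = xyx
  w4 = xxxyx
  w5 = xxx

none

w1: Trace: p3 -y-> p3 -x-> p0 -x-> p0  → end p0, rejected
w2: Trace: p3 -x-> p0 -y-> p0 -x-> p0 -y-> p0 -y-> p0  → end p0, rejected
w3: Trace: p3 -x-> p0 -y-> p0 -x-> p0  → end p0, rejected
w4: Trace: p3 -x-> p0 -x-> p0 -x-> p0 -y-> p0 -x-> p0  → end p0, rejected
w5: Trace: p3 -x-> p0 -x-> p0 -x-> p0  → end p0, rejected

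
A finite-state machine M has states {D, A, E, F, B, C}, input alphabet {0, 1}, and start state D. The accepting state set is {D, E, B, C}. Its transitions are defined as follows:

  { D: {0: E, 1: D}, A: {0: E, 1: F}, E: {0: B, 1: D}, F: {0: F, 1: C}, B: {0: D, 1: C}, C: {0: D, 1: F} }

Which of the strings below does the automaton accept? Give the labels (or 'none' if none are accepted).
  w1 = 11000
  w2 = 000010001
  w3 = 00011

w1:
  start at D
  read '1': D → D
  read '1': D → D
  read '0': D → E
  read '0': E → B
  read '0': B → D
  end D, accepted
w2:
  start at D
  read '0': D → E
  read '0': E → B
  read '0': B → D
  read '0': D → E
  read '1': E → D
  read '0': D → E
  read '0': E → B
  read '0': B → D
  read '1': D → D
  end D, accepted
w3:
  start at D
  read '0': D → E
  read '0': E → B
  read '0': B → D
  read '1': D → D
  read '1': D → D
  end D, accepted

w1, w2, w3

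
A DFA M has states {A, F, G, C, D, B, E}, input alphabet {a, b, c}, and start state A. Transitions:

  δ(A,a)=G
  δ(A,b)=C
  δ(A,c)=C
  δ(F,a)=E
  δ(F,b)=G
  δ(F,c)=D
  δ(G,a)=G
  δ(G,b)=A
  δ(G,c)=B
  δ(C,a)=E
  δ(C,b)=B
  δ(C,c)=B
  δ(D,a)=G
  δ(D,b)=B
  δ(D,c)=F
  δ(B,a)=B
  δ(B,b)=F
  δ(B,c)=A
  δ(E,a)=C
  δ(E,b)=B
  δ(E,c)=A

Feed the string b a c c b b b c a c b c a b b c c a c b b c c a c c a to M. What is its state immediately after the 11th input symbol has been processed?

start at A
read 'b': A → C
read 'a': C → E
read 'c': E → A
read 'c': A → C
read 'b': C → B
read 'b': B → F
read 'b': F → G
read 'c': G → B
read 'a': B → B
read 'c': B → A
read 'b': A → C
After 11 symbols: C.

C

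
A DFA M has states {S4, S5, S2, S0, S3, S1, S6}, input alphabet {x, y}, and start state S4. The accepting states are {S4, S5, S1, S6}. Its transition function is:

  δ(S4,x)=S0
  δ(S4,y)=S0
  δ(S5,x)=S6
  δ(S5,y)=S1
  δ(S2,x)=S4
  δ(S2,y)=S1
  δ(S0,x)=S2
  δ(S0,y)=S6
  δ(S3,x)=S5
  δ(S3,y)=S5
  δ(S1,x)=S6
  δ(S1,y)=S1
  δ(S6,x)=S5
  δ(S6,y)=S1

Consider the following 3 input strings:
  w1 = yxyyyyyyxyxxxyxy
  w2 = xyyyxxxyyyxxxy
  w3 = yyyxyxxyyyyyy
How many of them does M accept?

3

w1: Trace: S4 -y-> S0 -x-> S2 -y-> S1 -y-> S1 -y-> S1 -y-> S1 -y-> S1 -y-> S1 -x-> S6 -y-> S1 -x-> S6 -x-> S5 -x-> S6 -y-> S1 -x-> S6 -y-> S1  → end S1, accepted
w2: Trace: S4 -x-> S0 -y-> S6 -y-> S1 -y-> S1 -x-> S6 -x-> S5 -x-> S6 -y-> S1 -y-> S1 -y-> S1 -x-> S6 -x-> S5 -x-> S6 -y-> S1  → end S1, accepted
w3: Trace: S4 -y-> S0 -y-> S6 -y-> S1 -x-> S6 -y-> S1 -x-> S6 -x-> S5 -y-> S1 -y-> S1 -y-> S1 -y-> S1 -y-> S1 -y-> S1  → end S1, accepted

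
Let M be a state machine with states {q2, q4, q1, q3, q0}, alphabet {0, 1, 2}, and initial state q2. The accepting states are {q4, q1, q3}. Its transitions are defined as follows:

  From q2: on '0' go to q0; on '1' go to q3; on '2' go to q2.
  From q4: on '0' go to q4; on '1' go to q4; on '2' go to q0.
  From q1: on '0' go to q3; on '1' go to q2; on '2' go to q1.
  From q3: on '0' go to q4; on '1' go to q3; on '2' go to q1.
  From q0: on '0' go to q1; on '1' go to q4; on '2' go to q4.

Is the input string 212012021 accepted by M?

No

Trace: q2 -2-> q2 -1-> q3 -2-> q1 -0-> q3 -1-> q3 -2-> q1 -0-> q3 -2-> q1 -1-> q2
End state q2 is not accepting.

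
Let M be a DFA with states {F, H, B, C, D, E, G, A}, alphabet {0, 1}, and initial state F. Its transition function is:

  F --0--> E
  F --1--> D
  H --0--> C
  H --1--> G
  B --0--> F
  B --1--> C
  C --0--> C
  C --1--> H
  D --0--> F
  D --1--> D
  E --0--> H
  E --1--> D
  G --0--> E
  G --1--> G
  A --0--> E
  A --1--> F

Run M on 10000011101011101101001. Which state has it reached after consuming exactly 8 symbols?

F → D → F → E → H → C → C → H → G
After 8 symbols: G.

G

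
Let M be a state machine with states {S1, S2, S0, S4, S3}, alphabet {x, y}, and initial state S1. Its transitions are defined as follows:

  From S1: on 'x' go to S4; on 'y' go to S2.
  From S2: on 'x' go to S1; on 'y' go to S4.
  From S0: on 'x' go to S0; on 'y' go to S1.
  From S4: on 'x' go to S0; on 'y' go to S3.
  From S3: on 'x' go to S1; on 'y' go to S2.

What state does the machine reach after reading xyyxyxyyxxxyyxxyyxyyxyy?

start at S1
read 'x': S1 → S4
read 'y': S4 → S3
read 'y': S3 → S2
read 'x': S2 → S1
read 'y': S1 → S2
read 'x': S2 → S1
read 'y': S1 → S2
read 'y': S2 → S4
read 'x': S4 → S0
read 'x': S0 → S0
read 'x': S0 → S0
read 'y': S0 → S1
read 'y': S1 → S2
read 'x': S2 → S1
read 'x': S1 → S4
read 'y': S4 → S3
read 'y': S3 → S2
read 'x': S2 → S1
read 'y': S1 → S2
read 'y': S2 → S4
read 'x': S4 → S0
read 'y': S0 → S1
read 'y': S1 → S2

S2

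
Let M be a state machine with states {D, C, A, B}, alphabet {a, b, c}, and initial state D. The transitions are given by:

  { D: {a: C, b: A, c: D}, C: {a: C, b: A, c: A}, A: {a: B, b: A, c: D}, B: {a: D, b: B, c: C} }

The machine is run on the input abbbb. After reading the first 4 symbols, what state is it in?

A

Trace: D -a-> C -b-> A -b-> A -b-> A
After 4 symbols: A.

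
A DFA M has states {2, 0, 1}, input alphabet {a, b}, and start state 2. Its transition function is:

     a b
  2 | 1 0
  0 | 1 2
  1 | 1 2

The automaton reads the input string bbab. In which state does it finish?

2 → 0 → 2 → 1 → 2

2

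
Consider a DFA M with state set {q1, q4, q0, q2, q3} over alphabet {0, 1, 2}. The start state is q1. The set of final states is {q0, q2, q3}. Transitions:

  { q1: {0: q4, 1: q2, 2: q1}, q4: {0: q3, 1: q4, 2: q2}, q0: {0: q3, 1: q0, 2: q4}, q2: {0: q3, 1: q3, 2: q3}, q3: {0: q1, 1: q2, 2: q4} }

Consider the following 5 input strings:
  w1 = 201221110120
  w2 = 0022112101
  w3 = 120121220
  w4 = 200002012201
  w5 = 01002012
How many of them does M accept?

w1:
  start at q1
  read '2': q1 → q1
  read '0': q1 → q4
  read '1': q4 → q4
  read '2': q4 → q2
  read '2': q2 → q3
  read '1': q3 → q2
  read '1': q2 → q3
  read '1': q3 → q2
  read '0': q2 → q3
  read '1': q3 → q2
  read '2': q2 → q3
  read '0': q3 → q1
  end q1, rejected
w2:
  start at q1
  read '0': q1 → q4
  read '0': q4 → q3
  read '2': q3 → q4
  read '2': q4 → q2
  read '1': q2 → q3
  read '1': q3 → q2
  read '2': q2 → q3
  read '1': q3 → q2
  read '0': q2 → q3
  read '1': q3 → q2
  end q2, accepted
w3:
  start at q1
  read '1': q1 → q2
  read '2': q2 → q3
  read '0': q3 → q1
  read '1': q1 → q2
  read '2': q2 → q3
  read '1': q3 → q2
  read '2': q2 → q3
  read '2': q3 → q4
  read '0': q4 → q3
  end q3, accepted
w4:
  start at q1
  read '2': q1 → q1
  read '0': q1 → q4
  read '0': q4 → q3
  read '0': q3 → q1
  read '0': q1 → q4
  read '2': q4 → q2
  read '0': q2 → q3
  read '1': q3 → q2
  read '2': q2 → q3
  read '2': q3 → q4
  read '0': q4 → q3
  read '1': q3 → q2
  end q2, accepted
w5:
  start at q1
  read '0': q1 → q4
  read '1': q4 → q4
  read '0': q4 → q3
  read '0': q3 → q1
  read '2': q1 → q1
  read '0': q1 → q4
  read '1': q4 → q4
  read '2': q4 → q2
  end q2, accepted

4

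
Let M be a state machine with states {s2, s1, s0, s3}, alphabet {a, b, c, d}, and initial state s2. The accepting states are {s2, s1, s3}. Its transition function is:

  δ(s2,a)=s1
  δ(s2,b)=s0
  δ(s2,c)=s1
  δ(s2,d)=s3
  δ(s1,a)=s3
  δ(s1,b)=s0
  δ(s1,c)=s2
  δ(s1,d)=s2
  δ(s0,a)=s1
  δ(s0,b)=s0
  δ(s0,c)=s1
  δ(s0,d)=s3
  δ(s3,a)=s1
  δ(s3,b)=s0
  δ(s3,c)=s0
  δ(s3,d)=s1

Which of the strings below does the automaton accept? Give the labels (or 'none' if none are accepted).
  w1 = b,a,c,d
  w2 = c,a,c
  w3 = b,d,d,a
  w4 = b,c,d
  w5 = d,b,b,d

w1: Trace: s2 -b-> s0 -a-> s1 -c-> s2 -d-> s3  → end s3, accepted
w2: Trace: s2 -c-> s1 -a-> s3 -c-> s0  → end s0, rejected
w3: Trace: s2 -b-> s0 -d-> s3 -d-> s1 -a-> s3  → end s3, accepted
w4: Trace: s2 -b-> s0 -c-> s1 -d-> s2  → end s2, accepted
w5: Trace: s2 -d-> s3 -b-> s0 -b-> s0 -d-> s3  → end s3, accepted

w1, w3, w4, w5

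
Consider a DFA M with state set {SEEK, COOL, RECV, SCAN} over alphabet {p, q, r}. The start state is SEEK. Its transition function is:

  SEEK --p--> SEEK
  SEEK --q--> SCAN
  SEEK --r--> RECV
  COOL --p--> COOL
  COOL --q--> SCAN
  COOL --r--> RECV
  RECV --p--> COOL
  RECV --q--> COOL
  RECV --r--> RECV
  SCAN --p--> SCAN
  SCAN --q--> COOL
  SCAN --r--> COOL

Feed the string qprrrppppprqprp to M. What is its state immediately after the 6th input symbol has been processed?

Trace: SEEK -q-> SCAN -p-> SCAN -r-> COOL -r-> RECV -r-> RECV -p-> COOL
After 6 symbols: COOL.

COOL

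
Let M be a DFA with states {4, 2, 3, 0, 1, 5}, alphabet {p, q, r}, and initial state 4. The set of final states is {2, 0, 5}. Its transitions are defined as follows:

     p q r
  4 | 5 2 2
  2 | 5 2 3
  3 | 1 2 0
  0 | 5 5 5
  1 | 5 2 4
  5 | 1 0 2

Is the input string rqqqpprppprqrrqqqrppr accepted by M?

4 → 2 → 2 → 2 → 2 → 5 → 1 → 4 → 5 → 1 → 5 → 2 → 2 → 3 → 0 → 5 → 0 → 5 → 2 → 5 → 1 → 4
End state 4 is not accepting.

No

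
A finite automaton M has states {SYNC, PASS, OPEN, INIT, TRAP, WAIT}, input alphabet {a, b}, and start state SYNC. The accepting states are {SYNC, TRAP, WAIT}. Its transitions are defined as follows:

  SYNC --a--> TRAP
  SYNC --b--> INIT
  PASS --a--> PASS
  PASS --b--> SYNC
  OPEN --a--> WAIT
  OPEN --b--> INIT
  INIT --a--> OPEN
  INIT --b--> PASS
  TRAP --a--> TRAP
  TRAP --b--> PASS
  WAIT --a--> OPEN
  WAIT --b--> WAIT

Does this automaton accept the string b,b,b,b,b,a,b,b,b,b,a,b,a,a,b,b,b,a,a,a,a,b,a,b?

No

start at SYNC
read 'b': SYNC → INIT
read 'b': INIT → PASS
read 'b': PASS → SYNC
read 'b': SYNC → INIT
read 'b': INIT → PASS
read 'a': PASS → PASS
read 'b': PASS → SYNC
read 'b': SYNC → INIT
read 'b': INIT → PASS
read 'b': PASS → SYNC
read 'a': SYNC → TRAP
read 'b': TRAP → PASS
read 'a': PASS → PASS
read 'a': PASS → PASS
read 'b': PASS → SYNC
read 'b': SYNC → INIT
read 'b': INIT → PASS
read 'a': PASS → PASS
read 'a': PASS → PASS
read 'a': PASS → PASS
read 'a': PASS → PASS
read 'b': PASS → SYNC
read 'a': SYNC → TRAP
read 'b': TRAP → PASS
End state PASS is not accepting.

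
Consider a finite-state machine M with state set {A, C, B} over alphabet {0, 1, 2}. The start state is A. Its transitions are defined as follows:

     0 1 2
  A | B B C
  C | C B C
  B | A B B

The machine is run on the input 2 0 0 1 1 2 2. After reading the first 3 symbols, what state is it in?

A → C → C → C
After 3 symbols: C.

C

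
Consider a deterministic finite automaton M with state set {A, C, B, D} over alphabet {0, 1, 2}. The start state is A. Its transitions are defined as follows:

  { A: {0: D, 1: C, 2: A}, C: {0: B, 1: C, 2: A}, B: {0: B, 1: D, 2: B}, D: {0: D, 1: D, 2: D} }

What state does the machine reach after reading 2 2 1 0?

B

Trace: A -2-> A -2-> A -1-> C -0-> B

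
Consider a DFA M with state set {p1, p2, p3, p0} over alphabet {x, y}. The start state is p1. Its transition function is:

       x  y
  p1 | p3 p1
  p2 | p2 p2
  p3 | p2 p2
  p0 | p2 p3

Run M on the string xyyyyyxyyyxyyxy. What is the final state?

Trace: p1 -x-> p3 -y-> p2 -y-> p2 -y-> p2 -y-> p2 -y-> p2 -x-> p2 -y-> p2 -y-> p2 -y-> p2 -x-> p2 -y-> p2 -y-> p2 -x-> p2 -y-> p2

p2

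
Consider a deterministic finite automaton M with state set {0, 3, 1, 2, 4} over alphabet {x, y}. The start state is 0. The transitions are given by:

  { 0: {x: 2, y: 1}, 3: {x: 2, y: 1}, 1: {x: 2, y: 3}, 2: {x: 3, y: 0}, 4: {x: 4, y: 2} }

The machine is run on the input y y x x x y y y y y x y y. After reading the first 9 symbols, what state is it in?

start at 0
read 'y': 0 → 1
read 'y': 1 → 3
read 'x': 3 → 2
read 'x': 2 → 3
read 'x': 3 → 2
read 'y': 2 → 0
read 'y': 0 → 1
read 'y': 1 → 3
read 'y': 3 → 1
After 9 symbols: 1.

1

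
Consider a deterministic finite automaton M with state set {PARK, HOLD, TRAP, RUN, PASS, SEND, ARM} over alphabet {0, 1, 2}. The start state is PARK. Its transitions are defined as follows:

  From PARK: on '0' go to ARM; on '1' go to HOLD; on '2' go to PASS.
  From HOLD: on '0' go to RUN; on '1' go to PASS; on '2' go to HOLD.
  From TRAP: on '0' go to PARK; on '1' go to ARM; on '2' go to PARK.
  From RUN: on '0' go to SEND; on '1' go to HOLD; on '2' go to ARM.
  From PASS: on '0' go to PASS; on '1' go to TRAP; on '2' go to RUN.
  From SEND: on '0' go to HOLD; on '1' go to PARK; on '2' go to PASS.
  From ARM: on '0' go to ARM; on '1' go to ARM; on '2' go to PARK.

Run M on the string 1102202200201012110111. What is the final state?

ARM

start at PARK
read '1': PARK → HOLD
read '1': HOLD → PASS
read '0': PASS → PASS
read '2': PASS → RUN
read '2': RUN → ARM
read '0': ARM → ARM
read '2': ARM → PARK
read '2': PARK → PASS
read '0': PASS → PASS
read '0': PASS → PASS
read '2': PASS → RUN
read '0': RUN → SEND
read '1': SEND → PARK
read '0': PARK → ARM
read '1': ARM → ARM
read '2': ARM → PARK
read '1': PARK → HOLD
read '1': HOLD → PASS
read '0': PASS → PASS
read '1': PASS → TRAP
read '1': TRAP → ARM
read '1': ARM → ARM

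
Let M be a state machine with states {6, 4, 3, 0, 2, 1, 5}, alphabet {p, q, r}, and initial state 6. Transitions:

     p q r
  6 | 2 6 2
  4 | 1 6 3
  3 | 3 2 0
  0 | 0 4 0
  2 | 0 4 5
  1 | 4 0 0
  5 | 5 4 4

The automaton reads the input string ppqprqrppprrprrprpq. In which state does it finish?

Trace: 6 -p-> 2 -p-> 0 -q-> 4 -p-> 1 -r-> 0 -q-> 4 -r-> 3 -p-> 3 -p-> 3 -p-> 3 -r-> 0 -r-> 0 -p-> 0 -r-> 0 -r-> 0 -p-> 0 -r-> 0 -p-> 0 -q-> 4

4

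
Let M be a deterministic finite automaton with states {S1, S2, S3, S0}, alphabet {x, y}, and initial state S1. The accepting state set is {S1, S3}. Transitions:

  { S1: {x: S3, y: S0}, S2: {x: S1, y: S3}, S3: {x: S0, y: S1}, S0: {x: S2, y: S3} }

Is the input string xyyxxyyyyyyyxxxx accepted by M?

No

start at S1
read 'x': S1 → S3
read 'y': S3 → S1
read 'y': S1 → S0
read 'x': S0 → S2
read 'x': S2 → S1
read 'y': S1 → S0
read 'y': S0 → S3
read 'y': S3 → S1
read 'y': S1 → S0
read 'y': S0 → S3
read 'y': S3 → S1
read 'y': S1 → S0
read 'x': S0 → S2
read 'x': S2 → S1
read 'x': S1 → S3
read 'x': S3 → S0
End state S0 is not accepting.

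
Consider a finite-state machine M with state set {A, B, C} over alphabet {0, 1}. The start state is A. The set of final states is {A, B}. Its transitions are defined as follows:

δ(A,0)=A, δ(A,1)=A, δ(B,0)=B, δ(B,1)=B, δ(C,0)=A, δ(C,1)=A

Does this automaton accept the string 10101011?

Yes

start at A
read '1': A → A
read '0': A → A
read '1': A → A
read '0': A → A
read '1': A → A
read '0': A → A
read '1': A → A
read '1': A → A
End state A is accepting.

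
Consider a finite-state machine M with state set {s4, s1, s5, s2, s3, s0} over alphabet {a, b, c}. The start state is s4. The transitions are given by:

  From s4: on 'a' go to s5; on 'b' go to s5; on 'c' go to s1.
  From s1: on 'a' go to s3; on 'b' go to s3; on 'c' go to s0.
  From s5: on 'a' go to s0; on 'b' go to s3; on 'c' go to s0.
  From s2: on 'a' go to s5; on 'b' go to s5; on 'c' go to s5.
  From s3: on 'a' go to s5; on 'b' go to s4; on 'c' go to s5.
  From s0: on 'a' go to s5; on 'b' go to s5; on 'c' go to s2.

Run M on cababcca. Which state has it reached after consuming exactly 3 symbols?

s4

s4 → s1 → s3 → s4
After 3 symbols: s4.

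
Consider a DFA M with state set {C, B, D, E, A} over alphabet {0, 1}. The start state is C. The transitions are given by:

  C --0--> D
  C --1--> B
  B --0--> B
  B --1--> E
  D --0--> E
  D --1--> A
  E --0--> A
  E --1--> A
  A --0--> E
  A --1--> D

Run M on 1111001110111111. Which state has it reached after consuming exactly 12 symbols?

Trace: C -1-> B -1-> E -1-> A -1-> D -0-> E -0-> A -1-> D -1-> A -1-> D -0-> E -1-> A -1-> D
After 12 symbols: D.

D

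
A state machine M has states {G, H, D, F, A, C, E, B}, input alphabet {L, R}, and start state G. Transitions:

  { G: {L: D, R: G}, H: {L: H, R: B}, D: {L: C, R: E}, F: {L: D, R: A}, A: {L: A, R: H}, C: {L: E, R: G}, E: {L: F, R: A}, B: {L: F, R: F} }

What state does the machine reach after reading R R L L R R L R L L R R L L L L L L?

A

G → G → G → D → C → G → G → D → E → F → D → E → A → A → A → A → A → A → A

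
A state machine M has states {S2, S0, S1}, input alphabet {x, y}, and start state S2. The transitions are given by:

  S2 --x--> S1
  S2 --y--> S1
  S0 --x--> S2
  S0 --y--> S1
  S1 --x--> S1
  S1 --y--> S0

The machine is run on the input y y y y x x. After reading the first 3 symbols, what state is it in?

S2 → S1 → S0 → S1
After 3 symbols: S1.

S1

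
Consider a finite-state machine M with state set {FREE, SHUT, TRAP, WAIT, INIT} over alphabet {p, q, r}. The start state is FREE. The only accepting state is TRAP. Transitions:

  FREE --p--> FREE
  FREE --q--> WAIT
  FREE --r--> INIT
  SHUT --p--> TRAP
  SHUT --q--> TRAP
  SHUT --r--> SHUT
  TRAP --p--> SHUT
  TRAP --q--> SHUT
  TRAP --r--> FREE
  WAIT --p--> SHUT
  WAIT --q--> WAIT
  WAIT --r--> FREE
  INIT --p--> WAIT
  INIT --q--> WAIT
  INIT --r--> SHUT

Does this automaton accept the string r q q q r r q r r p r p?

start at FREE
read 'r': FREE → INIT
read 'q': INIT → WAIT
read 'q': WAIT → WAIT
read 'q': WAIT → WAIT
read 'r': WAIT → FREE
read 'r': FREE → INIT
read 'q': INIT → WAIT
read 'r': WAIT → FREE
read 'r': FREE → INIT
read 'p': INIT → WAIT
read 'r': WAIT → FREE
read 'p': FREE → FREE
End state FREE is not accepting.

No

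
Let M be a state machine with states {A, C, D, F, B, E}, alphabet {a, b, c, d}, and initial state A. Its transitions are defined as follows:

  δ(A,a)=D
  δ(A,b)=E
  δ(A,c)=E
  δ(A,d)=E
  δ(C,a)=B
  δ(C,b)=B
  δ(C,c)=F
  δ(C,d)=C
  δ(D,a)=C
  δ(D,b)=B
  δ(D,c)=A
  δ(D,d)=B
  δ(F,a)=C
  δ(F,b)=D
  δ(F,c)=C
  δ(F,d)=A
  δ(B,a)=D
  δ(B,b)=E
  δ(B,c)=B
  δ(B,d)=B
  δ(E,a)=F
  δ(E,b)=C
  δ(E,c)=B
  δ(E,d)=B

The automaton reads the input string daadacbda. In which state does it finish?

D

start at A
read 'd': A → E
read 'a': E → F
read 'a': F → C
read 'd': C → C
read 'a': C → B
read 'c': B → B
read 'b': B → E
read 'd': E → B
read 'a': B → D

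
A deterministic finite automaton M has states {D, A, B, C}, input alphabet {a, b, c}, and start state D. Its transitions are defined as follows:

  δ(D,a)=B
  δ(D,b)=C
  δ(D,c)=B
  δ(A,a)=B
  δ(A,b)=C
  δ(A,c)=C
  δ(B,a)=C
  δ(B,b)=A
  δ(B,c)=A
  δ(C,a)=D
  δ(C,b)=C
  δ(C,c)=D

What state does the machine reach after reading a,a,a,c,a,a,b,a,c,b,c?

D → B → C → D → B → C → D → C → D → B → A → C

C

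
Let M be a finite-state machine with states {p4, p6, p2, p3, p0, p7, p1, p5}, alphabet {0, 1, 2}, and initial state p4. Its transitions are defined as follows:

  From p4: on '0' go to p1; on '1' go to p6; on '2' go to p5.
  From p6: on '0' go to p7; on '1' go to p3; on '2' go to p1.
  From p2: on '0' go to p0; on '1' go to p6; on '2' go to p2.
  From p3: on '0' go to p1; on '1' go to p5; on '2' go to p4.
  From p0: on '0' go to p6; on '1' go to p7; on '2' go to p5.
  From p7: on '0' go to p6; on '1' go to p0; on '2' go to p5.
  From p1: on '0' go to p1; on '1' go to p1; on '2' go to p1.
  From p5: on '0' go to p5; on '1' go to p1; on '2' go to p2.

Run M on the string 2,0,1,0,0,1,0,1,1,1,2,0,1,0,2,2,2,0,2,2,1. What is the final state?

p1

p4 → p5 → p5 → p1 → p1 → p1 → p1 → p1 → p1 → p1 → p1 → p1 → p1 → p1 → p1 → p1 → p1 → p1 → p1 → p1 → p1 → p1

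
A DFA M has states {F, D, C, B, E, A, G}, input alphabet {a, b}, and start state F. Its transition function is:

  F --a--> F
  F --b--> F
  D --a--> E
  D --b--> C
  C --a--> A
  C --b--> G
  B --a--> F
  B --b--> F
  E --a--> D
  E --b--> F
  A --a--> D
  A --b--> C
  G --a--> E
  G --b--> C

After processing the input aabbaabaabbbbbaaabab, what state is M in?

start at F
read 'a': F → F
read 'a': F → F
read 'b': F → F
read 'b': F → F
read 'a': F → F
read 'a': F → F
read 'b': F → F
read 'a': F → F
read 'a': F → F
read 'b': F → F
read 'b': F → F
read 'b': F → F
read 'b': F → F
read 'b': F → F
read 'a': F → F
read 'a': F → F
read 'a': F → F
read 'b': F → F
read 'a': F → F
read 'b': F → F

F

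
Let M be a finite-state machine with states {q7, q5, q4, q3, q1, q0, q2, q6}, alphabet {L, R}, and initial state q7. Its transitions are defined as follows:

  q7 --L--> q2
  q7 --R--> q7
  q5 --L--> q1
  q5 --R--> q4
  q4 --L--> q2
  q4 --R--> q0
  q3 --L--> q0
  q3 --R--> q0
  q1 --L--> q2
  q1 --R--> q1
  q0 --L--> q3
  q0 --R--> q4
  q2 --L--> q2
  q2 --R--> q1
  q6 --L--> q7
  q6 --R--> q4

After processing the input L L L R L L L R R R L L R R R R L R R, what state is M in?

q1

q7 → q2 → q2 → q2 → q1 → q2 → q2 → q2 → q1 → q1 → q1 → q2 → q2 → q1 → q1 → q1 → q1 → q2 → q1 → q1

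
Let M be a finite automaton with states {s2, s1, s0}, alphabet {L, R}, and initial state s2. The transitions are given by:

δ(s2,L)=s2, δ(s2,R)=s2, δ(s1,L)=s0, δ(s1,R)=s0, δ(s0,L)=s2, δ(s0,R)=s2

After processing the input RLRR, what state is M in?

s2

Trace: s2 -R-> s2 -L-> s2 -R-> s2 -R-> s2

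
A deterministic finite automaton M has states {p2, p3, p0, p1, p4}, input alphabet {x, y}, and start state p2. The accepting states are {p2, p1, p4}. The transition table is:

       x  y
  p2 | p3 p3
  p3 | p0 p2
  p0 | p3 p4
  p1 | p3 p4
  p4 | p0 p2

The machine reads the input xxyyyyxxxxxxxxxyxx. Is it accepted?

p2 → p3 → p0 → p4 → p2 → p3 → p2 → p3 → p0 → p3 → p0 → p3 → p0 → p3 → p0 → p3 → p2 → p3 → p0
End state p0 is not accepting.

No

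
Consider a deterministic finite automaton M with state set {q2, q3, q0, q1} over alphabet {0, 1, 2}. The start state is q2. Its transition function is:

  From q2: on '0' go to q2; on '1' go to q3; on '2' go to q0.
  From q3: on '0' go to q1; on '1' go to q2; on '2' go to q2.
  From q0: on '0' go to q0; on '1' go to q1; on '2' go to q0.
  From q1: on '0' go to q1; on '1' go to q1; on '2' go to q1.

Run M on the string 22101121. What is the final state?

q1

start at q2
read '2': q2 → q0
read '2': q0 → q0
read '1': q0 → q1
read '0': q1 → q1
read '1': q1 → q1
read '1': q1 → q1
read '2': q1 → q1
read '1': q1 → q1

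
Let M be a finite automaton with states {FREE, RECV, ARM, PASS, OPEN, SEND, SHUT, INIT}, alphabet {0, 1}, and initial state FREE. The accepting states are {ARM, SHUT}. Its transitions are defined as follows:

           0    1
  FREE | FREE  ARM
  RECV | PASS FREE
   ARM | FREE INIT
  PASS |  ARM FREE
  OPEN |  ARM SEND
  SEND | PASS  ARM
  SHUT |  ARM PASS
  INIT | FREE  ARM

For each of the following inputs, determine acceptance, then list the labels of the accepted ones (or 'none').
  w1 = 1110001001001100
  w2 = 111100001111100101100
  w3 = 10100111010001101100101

w1: FREE → ARM → INIT → ARM → FREE → FREE → FREE → ARM → FREE → FREE → ARM → FREE → FREE → ARM → INIT → FREE → FREE  → end FREE, rejected
w2: FREE → ARM → INIT → ARM → INIT → FREE → FREE → FREE → FREE → ARM → INIT → ARM → INIT → ARM → FREE → FREE → ARM → FREE → ARM → INIT → FREE → FREE  → end FREE, rejected
w3: FREE → ARM → FREE → ARM → FREE → FREE → ARM → INIT → ARM → FREE → ARM → FREE → FREE → FREE → ARM → INIT → FREE → ARM → INIT → FREE → FREE → ARM → FREE → ARM  → end ARM, accepted

w3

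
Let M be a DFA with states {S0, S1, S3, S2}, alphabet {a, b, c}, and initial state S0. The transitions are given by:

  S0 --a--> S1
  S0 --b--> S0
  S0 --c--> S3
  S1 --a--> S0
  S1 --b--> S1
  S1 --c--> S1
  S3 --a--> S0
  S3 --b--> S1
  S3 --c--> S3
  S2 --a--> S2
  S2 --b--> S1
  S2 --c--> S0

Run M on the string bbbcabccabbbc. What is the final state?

S3

Trace: S0 -b-> S0 -b-> S0 -b-> S0 -c-> S3 -a-> S0 -b-> S0 -c-> S3 -c-> S3 -a-> S0 -b-> S0 -b-> S0 -b-> S0 -c-> S3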